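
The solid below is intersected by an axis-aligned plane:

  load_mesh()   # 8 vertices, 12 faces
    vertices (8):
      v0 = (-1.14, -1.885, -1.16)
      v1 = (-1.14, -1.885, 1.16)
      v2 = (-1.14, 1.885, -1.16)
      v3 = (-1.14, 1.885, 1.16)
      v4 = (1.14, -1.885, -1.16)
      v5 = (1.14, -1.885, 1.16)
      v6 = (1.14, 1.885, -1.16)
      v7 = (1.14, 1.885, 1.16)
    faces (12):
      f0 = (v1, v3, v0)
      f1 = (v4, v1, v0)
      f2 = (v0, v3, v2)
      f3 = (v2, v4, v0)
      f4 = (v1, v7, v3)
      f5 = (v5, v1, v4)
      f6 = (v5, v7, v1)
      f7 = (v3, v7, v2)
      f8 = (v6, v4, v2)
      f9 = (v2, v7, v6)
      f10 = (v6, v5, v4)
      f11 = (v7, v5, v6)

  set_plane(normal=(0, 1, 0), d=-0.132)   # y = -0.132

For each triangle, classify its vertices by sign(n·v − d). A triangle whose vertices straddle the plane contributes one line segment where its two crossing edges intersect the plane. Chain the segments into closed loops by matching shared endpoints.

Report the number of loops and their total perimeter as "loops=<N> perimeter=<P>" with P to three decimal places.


Straddling triangles (8 of 12):
  (v1,v3,v0) [-+-] → (-1.14, -0.132, 1.16)–(-1.14, -0.132, -0.0812308)  len=1.2412
  (v0,v3,v2) [-++] → (-1.14, -0.132, -0.0812308)–(-1.14, -0.132, -1.16)  len=1.0788
  (v2,v4,v0) [+--] → (0.0798302, -0.132, -1.16)–(-1.14, -0.132, -1.16)  len=1.2198
  (v1,v7,v3) [-++] → (-0.0798302, -0.132, 1.16)–(-1.14, -0.132, 1.16)  len=1.0602
  (v5,v7,v1) [-+-] → (1.14, -0.132, 1.16)–(-0.0798302, -0.132, 1.16)  len=1.2198
  (v6,v4,v2) [+-+] → (1.14, -0.132, -1.16)–(0.0798302, -0.132, -1.16)  len=1.0602
  (v6,v5,v4) [+--] → (1.14, -0.132, 0.0812308)–(1.14, -0.132, -1.16)  len=1.2412
  (v7,v5,v6) [+-+] → (1.14, -0.132, 1.16)–(1.14, -0.132, 0.0812308)  len=1.0788

Chained into 1 loop(s):
  loop 1: 8 segments, perimeter = 9.2000
Total perimeter = 9.200

loops=1 perimeter=9.200


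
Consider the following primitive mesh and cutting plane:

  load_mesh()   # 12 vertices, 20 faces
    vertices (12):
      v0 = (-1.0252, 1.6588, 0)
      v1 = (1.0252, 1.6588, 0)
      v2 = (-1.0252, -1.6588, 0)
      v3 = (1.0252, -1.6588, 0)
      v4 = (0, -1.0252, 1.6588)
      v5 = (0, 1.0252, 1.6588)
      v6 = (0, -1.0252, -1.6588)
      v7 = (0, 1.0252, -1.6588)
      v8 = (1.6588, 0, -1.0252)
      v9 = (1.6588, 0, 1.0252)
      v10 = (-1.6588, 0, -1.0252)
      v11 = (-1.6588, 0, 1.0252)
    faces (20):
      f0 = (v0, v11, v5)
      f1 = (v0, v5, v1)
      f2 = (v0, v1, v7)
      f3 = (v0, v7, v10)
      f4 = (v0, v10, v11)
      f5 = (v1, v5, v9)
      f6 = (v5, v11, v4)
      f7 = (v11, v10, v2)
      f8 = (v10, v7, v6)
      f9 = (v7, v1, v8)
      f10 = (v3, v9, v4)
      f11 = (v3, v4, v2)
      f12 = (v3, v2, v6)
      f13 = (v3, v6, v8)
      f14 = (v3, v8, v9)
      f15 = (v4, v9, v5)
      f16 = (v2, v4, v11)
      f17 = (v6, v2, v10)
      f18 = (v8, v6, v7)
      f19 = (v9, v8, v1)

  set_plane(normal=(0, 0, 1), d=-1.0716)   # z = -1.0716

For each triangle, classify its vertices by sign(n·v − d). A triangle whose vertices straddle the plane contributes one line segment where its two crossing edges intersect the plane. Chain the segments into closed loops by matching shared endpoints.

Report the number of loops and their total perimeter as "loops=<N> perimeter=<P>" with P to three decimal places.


loops=1 perimeter=8.395

Straddling triangles (8 of 20):
  (v0,v1,v7) [++-] → (0.362911, 1.24949, -1.0716)–(-0.362911, 1.24949, -1.0716)  len=0.7258
  (v0,v7,v10) [+-+] → (-0.362911, 1.24949, -1.0716)–(-1.53732, 0.0750778, -1.0716)  len=1.6609
  (v10,v7,v6) [+--] → (-1.53732, 0.0750778, -1.0716)–(-1.53732, -0.0750778, -1.0716)  len=0.1502
  (v7,v1,v8) [-++] → (0.362911, 1.24949, -1.0716)–(1.53732, 0.0750778, -1.0716)  len=1.6609
  (v3,v2,v6) [++-] → (-0.362911, -1.24949, -1.0716)–(0.362911, -1.24949, -1.0716)  len=0.7258
  (v3,v6,v8) [+-+] → (0.362911, -1.24949, -1.0716)–(1.53732, -0.0750778, -1.0716)  len=1.6609
  (v6,v2,v10) [-++] → (-0.362911, -1.24949, -1.0716)–(-1.53732, -0.0750778, -1.0716)  len=1.6609
  (v8,v6,v7) [+--] → (1.53732, -0.0750778, -1.0716)–(1.53732, 0.0750778, -1.0716)  len=0.1502

Chained into 1 loop(s):
  loop 1: 8 segments, perimeter = 8.3954
Total perimeter = 8.395


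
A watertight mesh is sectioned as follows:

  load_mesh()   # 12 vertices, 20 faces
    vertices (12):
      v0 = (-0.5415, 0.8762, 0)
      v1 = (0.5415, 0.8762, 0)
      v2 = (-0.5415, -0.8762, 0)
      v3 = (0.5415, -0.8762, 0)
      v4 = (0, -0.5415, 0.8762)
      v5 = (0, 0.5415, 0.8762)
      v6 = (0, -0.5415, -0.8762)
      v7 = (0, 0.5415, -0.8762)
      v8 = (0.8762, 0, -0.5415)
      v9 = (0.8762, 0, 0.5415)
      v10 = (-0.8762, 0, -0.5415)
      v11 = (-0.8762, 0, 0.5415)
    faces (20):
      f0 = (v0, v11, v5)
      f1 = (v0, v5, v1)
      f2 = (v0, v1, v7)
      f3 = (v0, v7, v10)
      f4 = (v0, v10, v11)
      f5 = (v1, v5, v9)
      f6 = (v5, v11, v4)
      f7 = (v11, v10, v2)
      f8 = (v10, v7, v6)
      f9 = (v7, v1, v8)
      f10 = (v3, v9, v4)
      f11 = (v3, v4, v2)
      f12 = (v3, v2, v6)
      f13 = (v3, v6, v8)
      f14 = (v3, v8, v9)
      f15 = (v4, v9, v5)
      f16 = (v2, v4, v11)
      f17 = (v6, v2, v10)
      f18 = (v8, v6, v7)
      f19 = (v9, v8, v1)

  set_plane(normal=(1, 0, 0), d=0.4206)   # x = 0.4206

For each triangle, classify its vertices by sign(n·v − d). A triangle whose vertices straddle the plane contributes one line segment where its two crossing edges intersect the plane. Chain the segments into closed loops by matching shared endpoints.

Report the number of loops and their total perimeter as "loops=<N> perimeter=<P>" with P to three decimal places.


loops=1 perimeter=4.905

Straddling triangles (10 of 20):
  (v0,v5,v1) [--+] → (0.4206, 0.801472, 0.195628)–(0.4206, 0.8762, 0)  len=0.2094
  (v0,v1,v7) [-+-] → (0.4206, 0.8762, 0)–(0.4206, 0.801472, -0.195628)  len=0.2094
  (v1,v5,v9) [+-+] → (0.4206, 0.801472, 0.195628)–(0.4206, 0.281565, 0.715535)  len=0.7353
  (v7,v1,v8) [-++] → (0.4206, 0.801472, -0.195628)–(0.4206, 0.281565, -0.715535)  len=0.7353
  (v3,v9,v4) [++-] → (0.4206, -0.281565, 0.715535)–(0.4206, -0.801472, 0.195628)  len=0.7353
  (v3,v4,v2) [+--] → (0.4206, -0.801472, 0.195628)–(0.4206, -0.8762, 0)  len=0.2094
  (v3,v2,v6) [+--] → (0.4206, -0.8762, 0)–(0.4206, -0.801472, -0.195628)  len=0.2094
  (v3,v6,v8) [+-+] → (0.4206, -0.801472, -0.195628)–(0.4206, -0.281565, -0.715535)  len=0.7353
  (v4,v9,v5) [-+-] → (0.4206, -0.281565, 0.715535)–(0.4206, 0.281565, 0.715535)  len=0.5631
  (v8,v6,v7) [+--] → (0.4206, -0.281565, -0.715535)–(0.4206, 0.281565, -0.715535)  len=0.5631

Chained into 1 loop(s):
  loop 1: 10 segments, perimeter = 4.9050
Total perimeter = 4.905


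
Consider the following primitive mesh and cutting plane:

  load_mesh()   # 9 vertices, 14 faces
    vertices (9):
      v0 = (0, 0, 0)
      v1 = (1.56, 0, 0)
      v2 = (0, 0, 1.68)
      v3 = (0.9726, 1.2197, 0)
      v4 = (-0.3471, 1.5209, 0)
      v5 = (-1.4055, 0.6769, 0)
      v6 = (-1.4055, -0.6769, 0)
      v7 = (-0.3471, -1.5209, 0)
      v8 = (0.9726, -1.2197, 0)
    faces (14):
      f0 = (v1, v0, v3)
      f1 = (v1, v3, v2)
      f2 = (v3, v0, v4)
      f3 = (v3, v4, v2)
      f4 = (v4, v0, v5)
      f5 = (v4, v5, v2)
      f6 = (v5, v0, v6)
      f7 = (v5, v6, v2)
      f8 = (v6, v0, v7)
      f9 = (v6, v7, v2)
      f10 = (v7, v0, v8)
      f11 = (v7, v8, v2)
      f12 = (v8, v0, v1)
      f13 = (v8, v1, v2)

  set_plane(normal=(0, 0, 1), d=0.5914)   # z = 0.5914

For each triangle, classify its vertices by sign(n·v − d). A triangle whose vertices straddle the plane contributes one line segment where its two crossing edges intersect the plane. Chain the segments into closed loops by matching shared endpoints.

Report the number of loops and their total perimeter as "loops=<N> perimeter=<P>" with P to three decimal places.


loops=1 perimeter=6.140

Straddling triangles (7 of 14):
  (v1,v3,v2) [--+] → (0.630222, 0.790337, 0.5914)–(1.01084, 0, 0.5914)  len=0.8772
  (v3,v4,v2) [--+] → (-0.224913, 0.985507, 0.5914)–(0.630222, 0.790337, 0.5914)  len=0.8771
  (v4,v5,v2) [--+] → (-0.910731, 0.438615, 0.5914)–(-0.224913, 0.985507, 0.5914)  len=0.8772
  (v5,v6,v2) [--+] → (-0.910731, -0.438615, 0.5914)–(-0.910731, 0.438615, 0.5914)  len=0.8772
  (v6,v7,v2) [--+] → (-0.224913, -0.985507, 0.5914)–(-0.910731, -0.438615, 0.5914)  len=0.8772
  (v7,v8,v2) [--+] → (0.630222, -0.790337, 0.5914)–(-0.224913, -0.985507, 0.5914)  len=0.8771
  (v8,v1,v2) [--+] → (1.01084, 0, 0.5914)–(0.630222, -0.790337, 0.5914)  len=0.8772

Chained into 1 loop(s):
  loop 1: 7 segments, perimeter = 6.1403
Total perimeter = 6.140


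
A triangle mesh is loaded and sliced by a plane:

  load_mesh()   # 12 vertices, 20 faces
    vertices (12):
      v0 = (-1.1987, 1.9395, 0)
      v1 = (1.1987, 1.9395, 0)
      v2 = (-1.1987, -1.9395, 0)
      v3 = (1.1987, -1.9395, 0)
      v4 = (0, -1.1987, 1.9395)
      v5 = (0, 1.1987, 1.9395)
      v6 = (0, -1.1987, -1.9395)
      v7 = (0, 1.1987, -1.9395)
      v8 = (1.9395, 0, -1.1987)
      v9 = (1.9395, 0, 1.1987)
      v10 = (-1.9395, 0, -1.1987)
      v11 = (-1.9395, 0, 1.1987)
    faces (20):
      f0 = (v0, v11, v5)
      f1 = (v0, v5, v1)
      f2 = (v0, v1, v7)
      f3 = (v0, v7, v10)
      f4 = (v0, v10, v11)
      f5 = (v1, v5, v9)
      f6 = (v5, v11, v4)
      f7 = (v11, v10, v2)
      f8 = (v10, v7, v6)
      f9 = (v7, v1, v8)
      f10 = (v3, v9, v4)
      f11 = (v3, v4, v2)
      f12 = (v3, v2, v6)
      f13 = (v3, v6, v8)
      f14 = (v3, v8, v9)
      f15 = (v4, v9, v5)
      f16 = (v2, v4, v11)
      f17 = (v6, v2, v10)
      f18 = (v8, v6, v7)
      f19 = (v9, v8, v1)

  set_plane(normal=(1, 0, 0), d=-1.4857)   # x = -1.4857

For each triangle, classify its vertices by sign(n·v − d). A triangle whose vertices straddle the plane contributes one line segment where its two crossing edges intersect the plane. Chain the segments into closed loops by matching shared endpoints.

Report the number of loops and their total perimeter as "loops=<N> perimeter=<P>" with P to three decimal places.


Straddling triangles (8 of 20):
  (v0,v11,v5) [+-+] → (-1.4857, 1.1881, 0.464399)–(-1.4857, 0.280469, 1.37203)  len=1.2836
  (v0,v7,v10) [++-] → (-1.4857, 0.280469, -1.37203)–(-1.4857, 1.1881, -0.464399)  len=1.2836
  (v0,v10,v11) [+--] → (-1.4857, 1.1881, -0.464399)–(-1.4857, 1.1881, 0.464399)  len=0.9288
  (v5,v11,v4) [+-+] → (-1.4857, 0.280469, 1.37203)–(-1.4857, -0.280469, 1.37203)  len=0.5609
  (v11,v10,v2) [--+] → (-1.4857, -1.1881, -0.464399)–(-1.4857, -1.1881, 0.464399)  len=0.9288
  (v10,v7,v6) [-++] → (-1.4857, 0.280469, -1.37203)–(-1.4857, -0.280469, -1.37203)  len=0.5609
  (v2,v4,v11) [++-] → (-1.4857, -0.280469, 1.37203)–(-1.4857, -1.1881, 0.464399)  len=1.2836
  (v6,v2,v10) [++-] → (-1.4857, -1.1881, -0.464399)–(-1.4857, -0.280469, -1.37203)  len=1.2836

Chained into 1 loop(s):
  loop 1: 8 segments, perimeter = 8.1138
Total perimeter = 8.114

loops=1 perimeter=8.114


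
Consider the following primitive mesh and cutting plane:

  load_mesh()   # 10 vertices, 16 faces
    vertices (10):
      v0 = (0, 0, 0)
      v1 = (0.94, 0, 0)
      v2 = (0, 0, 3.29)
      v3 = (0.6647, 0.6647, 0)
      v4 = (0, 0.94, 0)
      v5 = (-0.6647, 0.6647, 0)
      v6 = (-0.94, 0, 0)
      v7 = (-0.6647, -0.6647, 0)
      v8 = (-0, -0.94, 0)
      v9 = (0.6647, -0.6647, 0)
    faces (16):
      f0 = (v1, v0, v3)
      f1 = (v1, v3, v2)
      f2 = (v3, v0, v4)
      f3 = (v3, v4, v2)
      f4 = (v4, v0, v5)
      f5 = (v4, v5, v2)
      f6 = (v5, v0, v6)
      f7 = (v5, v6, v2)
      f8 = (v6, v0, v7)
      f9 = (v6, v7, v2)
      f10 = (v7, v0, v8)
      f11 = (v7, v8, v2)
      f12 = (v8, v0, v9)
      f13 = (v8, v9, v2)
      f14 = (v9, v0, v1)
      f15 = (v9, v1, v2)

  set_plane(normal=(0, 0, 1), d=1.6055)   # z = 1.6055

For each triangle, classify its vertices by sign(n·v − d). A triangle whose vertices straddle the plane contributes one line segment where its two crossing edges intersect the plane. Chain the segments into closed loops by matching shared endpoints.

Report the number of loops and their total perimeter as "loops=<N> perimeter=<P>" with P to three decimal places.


loops=1 perimeter=2.947

Straddling triangles (8 of 16):
  (v1,v3,v2) [--+] → (0.34033, 0.34033, 1.6055)–(0.481286, 0, 1.6055)  len=0.3684
  (v3,v4,v2) [--+] → (0, 0.481286, 1.6055)–(0.34033, 0.34033, 1.6055)  len=0.3684
  (v4,v5,v2) [--+] → (-0.34033, 0.34033, 1.6055)–(0, 0.481286, 1.6055)  len=0.3684
  (v5,v6,v2) [--+] → (-0.481286, 0, 1.6055)–(-0.34033, 0.34033, 1.6055)  len=0.3684
  (v6,v7,v2) [--+] → (-0.34033, -0.34033, 1.6055)–(-0.481286, 0, 1.6055)  len=0.3684
  (v7,v8,v2) [--+] → (0, -0.481286, 1.6055)–(-0.34033, -0.34033, 1.6055)  len=0.3684
  (v8,v9,v2) [--+] → (0.34033, -0.34033, 1.6055)–(0, -0.481286, 1.6055)  len=0.3684
  (v9,v1,v2) [--+] → (0.481286, 0, 1.6055)–(0.34033, -0.34033, 1.6055)  len=0.3684

Chained into 1 loop(s):
  loop 1: 8 segments, perimeter = 2.9469
Total perimeter = 2.947


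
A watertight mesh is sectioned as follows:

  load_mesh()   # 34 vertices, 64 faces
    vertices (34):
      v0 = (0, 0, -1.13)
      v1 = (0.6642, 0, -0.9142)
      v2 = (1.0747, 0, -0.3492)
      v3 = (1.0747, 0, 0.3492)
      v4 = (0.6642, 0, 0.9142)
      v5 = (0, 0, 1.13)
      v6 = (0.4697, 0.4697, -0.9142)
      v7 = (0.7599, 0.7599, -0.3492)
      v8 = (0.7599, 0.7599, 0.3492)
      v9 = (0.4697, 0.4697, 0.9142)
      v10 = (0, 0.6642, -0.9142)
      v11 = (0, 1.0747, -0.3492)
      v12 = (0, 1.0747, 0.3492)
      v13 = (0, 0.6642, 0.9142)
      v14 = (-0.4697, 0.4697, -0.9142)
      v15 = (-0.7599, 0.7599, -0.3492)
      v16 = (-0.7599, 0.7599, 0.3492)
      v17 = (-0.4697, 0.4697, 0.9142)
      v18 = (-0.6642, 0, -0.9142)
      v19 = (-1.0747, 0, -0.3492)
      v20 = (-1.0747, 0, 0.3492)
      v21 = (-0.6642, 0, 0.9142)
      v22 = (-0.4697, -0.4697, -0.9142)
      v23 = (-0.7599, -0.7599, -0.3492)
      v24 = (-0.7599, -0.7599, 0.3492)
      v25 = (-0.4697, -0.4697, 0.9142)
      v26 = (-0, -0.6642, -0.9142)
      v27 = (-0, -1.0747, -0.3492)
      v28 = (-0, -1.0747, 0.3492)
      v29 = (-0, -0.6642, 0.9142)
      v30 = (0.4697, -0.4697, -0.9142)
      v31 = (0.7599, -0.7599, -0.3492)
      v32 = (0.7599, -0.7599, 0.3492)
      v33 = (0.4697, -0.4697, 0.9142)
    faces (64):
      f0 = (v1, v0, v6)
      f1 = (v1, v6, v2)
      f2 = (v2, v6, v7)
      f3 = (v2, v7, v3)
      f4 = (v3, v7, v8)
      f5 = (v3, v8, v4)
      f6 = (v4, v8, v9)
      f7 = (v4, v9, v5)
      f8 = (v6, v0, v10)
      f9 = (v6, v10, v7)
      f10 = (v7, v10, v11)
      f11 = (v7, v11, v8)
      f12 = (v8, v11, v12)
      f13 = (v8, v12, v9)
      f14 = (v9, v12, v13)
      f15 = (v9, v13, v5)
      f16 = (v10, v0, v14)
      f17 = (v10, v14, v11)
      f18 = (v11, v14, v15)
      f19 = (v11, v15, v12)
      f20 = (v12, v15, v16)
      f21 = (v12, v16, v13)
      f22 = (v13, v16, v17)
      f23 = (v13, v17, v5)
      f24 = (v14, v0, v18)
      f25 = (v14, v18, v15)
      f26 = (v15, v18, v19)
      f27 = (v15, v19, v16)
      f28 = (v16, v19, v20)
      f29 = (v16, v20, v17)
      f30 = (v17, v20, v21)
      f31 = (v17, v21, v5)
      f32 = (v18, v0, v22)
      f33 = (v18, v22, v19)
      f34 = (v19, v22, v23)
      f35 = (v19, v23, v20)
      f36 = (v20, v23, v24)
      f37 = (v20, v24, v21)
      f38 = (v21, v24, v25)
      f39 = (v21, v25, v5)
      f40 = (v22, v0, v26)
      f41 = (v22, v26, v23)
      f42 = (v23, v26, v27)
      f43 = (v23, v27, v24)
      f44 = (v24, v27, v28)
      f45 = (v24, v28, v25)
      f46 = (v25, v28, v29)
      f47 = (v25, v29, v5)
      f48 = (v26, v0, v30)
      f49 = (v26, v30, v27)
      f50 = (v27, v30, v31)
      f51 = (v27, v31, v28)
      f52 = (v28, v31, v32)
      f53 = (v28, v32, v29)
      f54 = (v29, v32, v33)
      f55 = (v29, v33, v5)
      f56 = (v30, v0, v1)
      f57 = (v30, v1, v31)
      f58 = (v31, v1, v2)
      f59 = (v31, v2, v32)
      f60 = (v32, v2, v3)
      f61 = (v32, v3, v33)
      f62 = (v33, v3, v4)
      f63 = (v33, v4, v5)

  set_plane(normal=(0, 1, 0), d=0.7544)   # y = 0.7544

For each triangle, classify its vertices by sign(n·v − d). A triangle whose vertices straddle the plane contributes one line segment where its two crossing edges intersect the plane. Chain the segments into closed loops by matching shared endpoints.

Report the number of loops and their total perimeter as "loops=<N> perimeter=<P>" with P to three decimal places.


Straddling triangles (18 of 64):
  (v2,v6,v7) [--+] → (0.7544, 0.7544, -0.359908)–(0.762178, 0.7544, -0.3492)  len=0.0132
  (v2,v7,v3) [-+-] → (0.762178, 0.7544, -0.3492)–(0.762178, 0.7544, -0.344145)  len=0.0051
  (v3,v7,v8) [-++] → (0.762178, 0.7544, -0.344145)–(0.762178, 0.7544, 0.3492)  len=0.6933
  (v3,v8,v4) [-+-] → (0.762178, 0.7544, 0.3492)–(0.759207, 0.7544, 0.353289)  len=0.0051
  (v4,v8,v9) [-+-] → (0.759207, 0.7544, 0.353289)–(0.7544, 0.7544, 0.359908)  len=0.0082
  (v6,v10,v7) [--+] → (0.716228, 0.7544, -0.381671)–(0.7544, 0.7544, -0.359908)  len=0.0439
  (v7,v10,v11) [+-+] → (0.716228, 0.7544, -0.381671)–(0, 0.7544, -0.790051)  len=0.8245
  (v8,v12,v9) [++-] → (0.248669, 0.7544, 0.648323)–(0.7544, 0.7544, 0.359908)  len=0.5822
  (v9,v12,v13) [-+-] → (0.248669, 0.7544, 0.648323)–(0, 0.7544, 0.790051)  len=0.2862
  (v10,v14,v11) [--+] → (-0.248669, 0.7544, -0.648323)–(0, 0.7544, -0.790051)  len=0.2862
  (v11,v14,v15) [+-+] → (-0.248669, 0.7544, -0.648323)–(-0.7544, 0.7544, -0.359908)  len=0.5822
  (v12,v16,v13) [++-] → (-0.716228, 0.7544, 0.381671)–(0, 0.7544, 0.790051)  len=0.8245
  (v13,v16,v17) [-+-] → (-0.716228, 0.7544, 0.381671)–(-0.7544, 0.7544, 0.359908)  len=0.0439
  (v14,v18,v15) [--+] → (-0.759207, 0.7544, -0.353289)–(-0.7544, 0.7544, -0.359908)  len=0.0082
  (v15,v18,v19) [+--] → (-0.759207, 0.7544, -0.353289)–(-0.762178, 0.7544, -0.3492)  len=0.0051
  (v15,v19,v16) [+-+] → (-0.762178, 0.7544, -0.3492)–(-0.762178, 0.7544, 0.344145)  len=0.6933
  (v16,v19,v20) [+--] → (-0.762178, 0.7544, 0.344145)–(-0.762178, 0.7544, 0.3492)  len=0.0051
  (v16,v20,v17) [+--] → (-0.762178, 0.7544, 0.3492)–(-0.7544, 0.7544, 0.359908)  len=0.0132

Chained into 1 loop(s):
  loop 1: 18 segments, perimeter = 4.9234
Total perimeter = 4.923

loops=1 perimeter=4.923


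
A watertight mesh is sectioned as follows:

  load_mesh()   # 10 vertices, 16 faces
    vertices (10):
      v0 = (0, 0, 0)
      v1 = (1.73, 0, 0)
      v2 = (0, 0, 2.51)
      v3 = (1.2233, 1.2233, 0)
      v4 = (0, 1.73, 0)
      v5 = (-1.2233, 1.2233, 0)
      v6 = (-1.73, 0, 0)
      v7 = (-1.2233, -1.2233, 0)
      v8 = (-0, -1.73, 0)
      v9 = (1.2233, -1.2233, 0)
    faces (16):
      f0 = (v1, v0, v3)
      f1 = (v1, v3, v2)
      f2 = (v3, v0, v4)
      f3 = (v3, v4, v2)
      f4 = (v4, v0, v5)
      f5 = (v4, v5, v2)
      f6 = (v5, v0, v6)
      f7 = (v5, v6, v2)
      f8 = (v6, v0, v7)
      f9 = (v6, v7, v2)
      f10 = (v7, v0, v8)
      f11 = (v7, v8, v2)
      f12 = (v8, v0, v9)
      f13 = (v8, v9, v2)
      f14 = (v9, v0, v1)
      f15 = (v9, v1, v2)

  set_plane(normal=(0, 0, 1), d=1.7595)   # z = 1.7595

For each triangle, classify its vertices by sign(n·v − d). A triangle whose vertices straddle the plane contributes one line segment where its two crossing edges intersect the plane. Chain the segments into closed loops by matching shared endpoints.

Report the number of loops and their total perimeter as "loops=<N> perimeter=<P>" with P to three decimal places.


loops=1 perimeter=3.167

Straddling triangles (8 of 16):
  (v1,v3,v2) [--+] → (0.365772, 0.365772, 1.7595)–(0.517277, 0, 1.7595)  len=0.3959
  (v3,v4,v2) [--+] → (0, 0.517277, 1.7595)–(0.365772, 0.365772, 1.7595)  len=0.3959
  (v4,v5,v2) [--+] → (-0.365772, 0.365772, 1.7595)–(0, 0.517277, 1.7595)  len=0.3959
  (v5,v6,v2) [--+] → (-0.517277, 0, 1.7595)–(-0.365772, 0.365772, 1.7595)  len=0.3959
  (v6,v7,v2) [--+] → (-0.365772, -0.365772, 1.7595)–(-0.517277, 0, 1.7595)  len=0.3959
  (v7,v8,v2) [--+] → (0, -0.517277, 1.7595)–(-0.365772, -0.365772, 1.7595)  len=0.3959
  (v8,v9,v2) [--+] → (0.365772, -0.365772, 1.7595)–(0, -0.517277, 1.7595)  len=0.3959
  (v9,v1,v2) [--+] → (0.517277, 0, 1.7595)–(0.365772, -0.365772, 1.7595)  len=0.3959

Chained into 1 loop(s):
  loop 1: 8 segments, perimeter = 3.1673
Total perimeter = 3.167


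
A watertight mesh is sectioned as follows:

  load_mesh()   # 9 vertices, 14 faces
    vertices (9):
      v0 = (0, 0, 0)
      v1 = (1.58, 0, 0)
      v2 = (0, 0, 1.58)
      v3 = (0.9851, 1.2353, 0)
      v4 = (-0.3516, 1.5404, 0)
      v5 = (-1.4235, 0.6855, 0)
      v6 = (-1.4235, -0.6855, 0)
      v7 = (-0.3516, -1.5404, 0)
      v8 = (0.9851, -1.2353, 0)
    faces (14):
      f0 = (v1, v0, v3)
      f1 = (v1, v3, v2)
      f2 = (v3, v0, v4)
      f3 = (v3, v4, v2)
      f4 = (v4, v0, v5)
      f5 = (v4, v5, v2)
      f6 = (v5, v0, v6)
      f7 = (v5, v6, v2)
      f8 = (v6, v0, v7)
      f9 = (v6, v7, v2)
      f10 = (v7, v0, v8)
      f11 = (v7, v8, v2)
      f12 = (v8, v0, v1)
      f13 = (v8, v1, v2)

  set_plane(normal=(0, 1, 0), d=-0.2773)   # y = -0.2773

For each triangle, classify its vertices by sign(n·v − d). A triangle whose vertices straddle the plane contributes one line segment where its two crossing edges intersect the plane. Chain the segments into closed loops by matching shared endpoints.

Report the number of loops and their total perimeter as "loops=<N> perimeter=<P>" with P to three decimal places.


loops=1 perimeter=6.786

Straddling triangles (8 of 14):
  (v5,v0,v6) [++-] → (-0.575837, -0.2773, 0)–(-1.4235, -0.2773, 0)  len=0.8477
  (v5,v6,v2) [+-+] → (-1.4235, -0.2773, 0)–(-0.575837, -0.2773, 0.940855)  len=1.2664
  (v6,v0,v7) [-+-] → (-0.575837, -0.2773, 0)–(-0.0632944, -0.2773, 0)  len=0.5125
  (v6,v7,v2) [--+] → (-0.0632944, -0.2773, 1.29557)–(-0.575837, -0.2773, 0.940855)  len=0.6233
  (v7,v0,v8) [-+-] → (-0.0632944, -0.2773, 0)–(0.221135, -0.2773, 0)  len=0.2844
  (v7,v8,v2) [--+] → (0.221135, -0.2773, 1.22532)–(-0.0632944, -0.2773, 1.29557)  len=0.2930
  (v8,v0,v1) [-++] → (0.221135, -0.2773, 0)–(1.44646, -0.2773, 0)  len=1.2253
  (v8,v1,v2) [-++] → (1.44646, -0.2773, 0)–(0.221135, -0.2773, 1.22532)  len=1.7329

Chained into 1 loop(s):
  loop 1: 8 segments, perimeter = 6.7855
Total perimeter = 6.786


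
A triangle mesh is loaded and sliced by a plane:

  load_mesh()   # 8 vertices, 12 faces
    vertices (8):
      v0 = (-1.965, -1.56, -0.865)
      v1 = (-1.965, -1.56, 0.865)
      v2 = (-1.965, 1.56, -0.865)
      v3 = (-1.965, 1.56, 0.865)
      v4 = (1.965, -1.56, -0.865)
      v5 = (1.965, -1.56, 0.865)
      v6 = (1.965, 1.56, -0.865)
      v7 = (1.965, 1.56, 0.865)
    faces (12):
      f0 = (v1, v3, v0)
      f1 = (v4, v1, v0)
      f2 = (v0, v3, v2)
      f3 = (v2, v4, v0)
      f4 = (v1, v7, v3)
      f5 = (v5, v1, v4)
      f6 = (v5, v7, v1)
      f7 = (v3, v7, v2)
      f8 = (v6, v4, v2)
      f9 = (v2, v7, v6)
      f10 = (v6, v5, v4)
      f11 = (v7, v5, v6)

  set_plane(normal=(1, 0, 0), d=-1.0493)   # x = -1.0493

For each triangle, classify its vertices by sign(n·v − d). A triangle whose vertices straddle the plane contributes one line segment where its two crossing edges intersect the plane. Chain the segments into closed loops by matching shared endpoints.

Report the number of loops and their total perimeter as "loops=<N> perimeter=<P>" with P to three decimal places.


Straddling triangles (8 of 12):
  (v4,v1,v0) [+--] → (-1.0493, -1.56, 0.461906)–(-1.0493, -1.56, -0.865)  len=1.3269
  (v2,v4,v0) [-+-] → (-1.0493, 0.833032, -0.865)–(-1.0493, -1.56, -0.865)  len=2.3930
  (v1,v7,v3) [-+-] → (-1.0493, -0.833032, 0.865)–(-1.0493, 1.56, 0.865)  len=2.3930
  (v5,v1,v4) [+-+] → (-1.0493, -1.56, 0.865)–(-1.0493, -1.56, 0.461906)  len=0.4031
  (v5,v7,v1) [++-] → (-1.0493, -0.833032, 0.865)–(-1.0493, -1.56, 0.865)  len=0.7270
  (v3,v7,v2) [-+-] → (-1.0493, 1.56, 0.865)–(-1.0493, 1.56, -0.461906)  len=1.3269
  (v6,v4,v2) [++-] → (-1.0493, 0.833032, -0.865)–(-1.0493, 1.56, -0.865)  len=0.7270
  (v2,v7,v6) [-++] → (-1.0493, 1.56, -0.461906)–(-1.0493, 1.56, -0.865)  len=0.4031

Chained into 1 loop(s):
  loop 1: 8 segments, perimeter = 9.7000
Total perimeter = 9.700

loops=1 perimeter=9.700


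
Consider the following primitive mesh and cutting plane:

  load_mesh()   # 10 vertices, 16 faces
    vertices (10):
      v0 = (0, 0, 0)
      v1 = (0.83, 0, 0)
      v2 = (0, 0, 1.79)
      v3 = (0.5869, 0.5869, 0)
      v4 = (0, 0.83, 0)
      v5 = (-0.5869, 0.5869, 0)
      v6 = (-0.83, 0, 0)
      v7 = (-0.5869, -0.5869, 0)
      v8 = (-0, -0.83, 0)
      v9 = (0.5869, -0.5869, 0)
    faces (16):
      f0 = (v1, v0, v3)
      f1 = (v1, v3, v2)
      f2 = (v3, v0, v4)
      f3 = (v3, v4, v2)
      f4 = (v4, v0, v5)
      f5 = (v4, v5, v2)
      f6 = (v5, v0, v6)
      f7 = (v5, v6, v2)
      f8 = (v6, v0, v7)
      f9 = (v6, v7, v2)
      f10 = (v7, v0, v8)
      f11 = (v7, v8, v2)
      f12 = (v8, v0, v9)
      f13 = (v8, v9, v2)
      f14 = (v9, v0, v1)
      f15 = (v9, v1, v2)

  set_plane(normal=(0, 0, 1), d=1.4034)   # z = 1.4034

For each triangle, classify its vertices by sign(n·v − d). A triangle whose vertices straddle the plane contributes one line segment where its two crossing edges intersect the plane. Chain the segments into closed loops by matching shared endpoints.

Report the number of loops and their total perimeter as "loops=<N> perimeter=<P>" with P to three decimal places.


loops=1 perimeter=1.098

Straddling triangles (8 of 16):
  (v1,v3,v2) [--+] → (0.126757, 0.126757, 1.4034)–(0.179261, 0, 1.4034)  len=0.1372
  (v3,v4,v2) [--+] → (0, 0.179261, 1.4034)–(0.126757, 0.126757, 1.4034)  len=0.1372
  (v4,v5,v2) [--+] → (-0.126757, 0.126757, 1.4034)–(0, 0.179261, 1.4034)  len=0.1372
  (v5,v6,v2) [--+] → (-0.179261, 0, 1.4034)–(-0.126757, 0.126757, 1.4034)  len=0.1372
  (v6,v7,v2) [--+] → (-0.126757, -0.126757, 1.4034)–(-0.179261, 0, 1.4034)  len=0.1372
  (v7,v8,v2) [--+] → (0, -0.179261, 1.4034)–(-0.126757, -0.126757, 1.4034)  len=0.1372
  (v8,v9,v2) [--+] → (0.126757, -0.126757, 1.4034)–(0, -0.179261, 1.4034)  len=0.1372
  (v9,v1,v2) [--+] → (0.179261, 0, 1.4034)–(0.126757, -0.126757, 1.4034)  len=0.1372

Chained into 1 loop(s):
  loop 1: 8 segments, perimeter = 1.0976
Total perimeter = 1.098


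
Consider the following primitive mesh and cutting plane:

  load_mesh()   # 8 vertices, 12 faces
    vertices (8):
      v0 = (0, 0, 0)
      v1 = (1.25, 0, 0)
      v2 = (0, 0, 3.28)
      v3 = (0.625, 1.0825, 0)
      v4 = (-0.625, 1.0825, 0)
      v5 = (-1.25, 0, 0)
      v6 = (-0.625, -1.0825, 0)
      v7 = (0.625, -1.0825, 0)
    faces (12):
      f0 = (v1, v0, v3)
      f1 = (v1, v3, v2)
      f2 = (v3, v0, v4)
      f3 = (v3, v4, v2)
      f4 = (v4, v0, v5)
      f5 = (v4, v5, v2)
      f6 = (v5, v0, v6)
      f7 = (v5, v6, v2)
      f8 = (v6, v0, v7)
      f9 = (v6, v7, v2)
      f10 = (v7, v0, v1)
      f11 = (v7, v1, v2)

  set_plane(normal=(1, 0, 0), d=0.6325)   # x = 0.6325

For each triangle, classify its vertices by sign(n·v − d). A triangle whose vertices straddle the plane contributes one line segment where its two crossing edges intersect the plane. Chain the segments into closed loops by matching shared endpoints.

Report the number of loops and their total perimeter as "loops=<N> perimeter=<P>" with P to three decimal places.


loops=1 perimeter=6.022

Straddling triangles (4 of 12):
  (v1,v0,v3) [+--] → (0.6325, 0, 0)–(0.6325, 1.06951, 0)  len=1.0695
  (v1,v3,v2) [+--] → (0.6325, 1.06951, 0)–(0.6325, 0, 1.62032)  len=1.9415
  (v7,v0,v1) [--+] → (0.6325, 0, 0)–(0.6325, -1.06951, 0)  len=1.0695
  (v7,v1,v2) [-+-] → (0.6325, -1.06951, 0)–(0.6325, 0, 1.62032)  len=1.9415

Chained into 1 loop(s):
  loop 1: 4 segments, perimeter = 6.0220
Total perimeter = 6.022


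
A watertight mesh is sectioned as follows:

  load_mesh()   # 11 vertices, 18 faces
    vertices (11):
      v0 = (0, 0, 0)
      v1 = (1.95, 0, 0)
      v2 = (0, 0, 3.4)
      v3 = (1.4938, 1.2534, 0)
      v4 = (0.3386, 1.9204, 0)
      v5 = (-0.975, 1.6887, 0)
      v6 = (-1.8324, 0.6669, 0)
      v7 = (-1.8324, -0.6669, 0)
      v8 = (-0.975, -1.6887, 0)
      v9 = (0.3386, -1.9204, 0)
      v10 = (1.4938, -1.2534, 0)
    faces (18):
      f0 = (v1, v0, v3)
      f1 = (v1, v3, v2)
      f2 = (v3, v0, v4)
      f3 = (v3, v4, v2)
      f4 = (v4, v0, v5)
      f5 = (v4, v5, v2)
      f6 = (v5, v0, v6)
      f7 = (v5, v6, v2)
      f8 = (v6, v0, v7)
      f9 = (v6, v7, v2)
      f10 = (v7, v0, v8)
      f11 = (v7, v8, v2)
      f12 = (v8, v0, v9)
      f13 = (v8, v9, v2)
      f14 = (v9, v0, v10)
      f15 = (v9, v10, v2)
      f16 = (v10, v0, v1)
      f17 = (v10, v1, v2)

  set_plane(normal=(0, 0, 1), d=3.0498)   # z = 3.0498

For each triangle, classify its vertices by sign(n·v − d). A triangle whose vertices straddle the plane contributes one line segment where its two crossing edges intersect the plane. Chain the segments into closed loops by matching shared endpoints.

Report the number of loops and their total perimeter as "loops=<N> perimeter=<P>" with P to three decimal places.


loops=1 perimeter=1.236

Straddling triangles (9 of 18):
  (v1,v3,v2) [--+] → (0.153861, 0.1291, 3.0498)–(0.20085, 0, 3.0498)  len=0.1374
  (v3,v4,v2) [--+] → (0.0348758, 0.197801, 3.0498)–(0.153861, 0.1291, 3.0498)  len=0.1374
  (v4,v5,v2) [--+] → (-0.100425, 0.173936, 3.0498)–(0.0348758, 0.197801, 3.0498)  len=0.1374
  (v5,v6,v2) [--+] → (-0.188737, 0.0686907, 3.0498)–(-0.100425, 0.173936, 3.0498)  len=0.1374
  (v6,v7,v2) [--+] → (-0.188737, -0.0686907, 3.0498)–(-0.188737, 0.0686907, 3.0498)  len=0.1374
  (v7,v8,v2) [--+] → (-0.100425, -0.173936, 3.0498)–(-0.188737, -0.0686907, 3.0498)  len=0.1374
  (v8,v9,v2) [--+] → (0.0348758, -0.197801, 3.0498)–(-0.100425, -0.173936, 3.0498)  len=0.1374
  (v9,v10,v2) [--+] → (0.153861, -0.1291, 3.0498)–(0.0348758, -0.197801, 3.0498)  len=0.1374
  (v10,v1,v2) [--+] → (0.20085, 0, 3.0498)–(0.153861, -0.1291, 3.0498)  len=0.1374

Chained into 1 loop(s):
  loop 1: 9 segments, perimeter = 1.2365
Total perimeter = 1.236


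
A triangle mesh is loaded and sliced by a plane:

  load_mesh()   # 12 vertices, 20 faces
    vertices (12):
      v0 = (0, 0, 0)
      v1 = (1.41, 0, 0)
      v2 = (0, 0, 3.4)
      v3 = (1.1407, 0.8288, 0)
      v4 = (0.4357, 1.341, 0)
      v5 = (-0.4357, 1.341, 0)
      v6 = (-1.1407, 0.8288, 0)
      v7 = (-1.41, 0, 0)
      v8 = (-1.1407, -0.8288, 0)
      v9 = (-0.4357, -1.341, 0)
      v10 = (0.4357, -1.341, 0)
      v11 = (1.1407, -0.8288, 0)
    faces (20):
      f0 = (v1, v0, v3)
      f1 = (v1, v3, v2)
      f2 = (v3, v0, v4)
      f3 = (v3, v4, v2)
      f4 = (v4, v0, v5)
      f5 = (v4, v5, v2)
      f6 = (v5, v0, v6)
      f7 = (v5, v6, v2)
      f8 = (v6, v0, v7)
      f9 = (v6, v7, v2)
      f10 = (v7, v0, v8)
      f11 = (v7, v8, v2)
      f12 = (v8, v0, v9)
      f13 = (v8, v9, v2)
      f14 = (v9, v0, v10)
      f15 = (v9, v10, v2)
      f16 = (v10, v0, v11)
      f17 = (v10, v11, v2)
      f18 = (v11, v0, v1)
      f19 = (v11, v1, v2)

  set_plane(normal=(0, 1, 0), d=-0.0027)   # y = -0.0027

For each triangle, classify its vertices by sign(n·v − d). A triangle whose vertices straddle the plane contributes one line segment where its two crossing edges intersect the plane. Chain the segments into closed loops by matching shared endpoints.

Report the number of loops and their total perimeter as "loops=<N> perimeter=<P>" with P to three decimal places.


loops=1 perimeter=10.168

Straddling triangles (10 of 20):
  (v7,v0,v8) [++-] → (-0.00371608, -0.0027, 0)–(-1.40912, -0.0027, 0)  len=1.4054
  (v7,v8,v2) [+-+] → (-1.40912, -0.0027, 0)–(-0.00371608, -0.0027, 3.38892)  len=3.6688
  (v8,v0,v9) [-+-] → (-0.00371608, -0.0027, 0)–(-0.000877248, -0.0027, 0)  len=0.0028
  (v8,v9,v2) [--+] → (-0.000877248, -0.0027, 3.39315)–(-0.00371608, -0.0027, 3.38892)  len=0.0051
  (v9,v0,v10) [-+-] → (-0.000877248, -0.0027, 0)–(0.000877248, -0.0027, 0)  len=0.0018
  (v9,v10,v2) [--+] → (0.000877248, -0.0027, 3.39315)–(-0.000877248, -0.0027, 3.39315)  len=0.0018
  (v10,v0,v11) [-+-] → (0.000877248, -0.0027, 0)–(0.00371608, -0.0027, 0)  len=0.0028
  (v10,v11,v2) [--+] → (0.00371608, -0.0027, 3.38892)–(0.000877248, -0.0027, 3.39315)  len=0.0051
  (v11,v0,v1) [-++] → (0.00371608, -0.0027, 0)–(1.40912, -0.0027, 0)  len=1.4054
  (v11,v1,v2) [-++] → (1.40912, -0.0027, 0)–(0.00371608, -0.0027, 3.38892)  len=3.6688

Chained into 1 loop(s):
  loop 1: 10 segments, perimeter = 10.1678
Total perimeter = 10.168


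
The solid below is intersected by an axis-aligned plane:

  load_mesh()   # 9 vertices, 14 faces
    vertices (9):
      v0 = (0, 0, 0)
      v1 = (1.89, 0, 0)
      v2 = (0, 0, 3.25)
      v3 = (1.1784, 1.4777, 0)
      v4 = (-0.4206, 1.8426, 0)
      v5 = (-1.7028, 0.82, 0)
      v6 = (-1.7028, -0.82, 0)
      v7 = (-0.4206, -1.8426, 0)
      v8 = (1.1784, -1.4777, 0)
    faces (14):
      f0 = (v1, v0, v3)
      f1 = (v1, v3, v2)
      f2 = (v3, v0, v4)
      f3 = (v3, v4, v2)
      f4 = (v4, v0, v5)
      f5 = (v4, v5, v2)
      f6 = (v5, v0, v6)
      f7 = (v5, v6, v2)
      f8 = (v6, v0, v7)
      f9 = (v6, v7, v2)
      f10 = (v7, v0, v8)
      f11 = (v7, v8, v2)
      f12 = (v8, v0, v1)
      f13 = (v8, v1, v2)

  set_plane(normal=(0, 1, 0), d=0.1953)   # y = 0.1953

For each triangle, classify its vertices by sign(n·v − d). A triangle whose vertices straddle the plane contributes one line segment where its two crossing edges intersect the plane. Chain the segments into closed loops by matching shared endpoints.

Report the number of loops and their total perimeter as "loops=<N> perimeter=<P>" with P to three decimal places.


loops=1 perimeter=10.335

Straddling triangles (8 of 14):
  (v1,v0,v3) [--+] → (0.155743, 0.1953, 0)–(1.79595, 0.1953, 0)  len=1.6402
  (v1,v3,v2) [-+-] → (1.79595, 0.1953, 0)–(0.155743, 0.1953, 2.82046)  len=3.2627
  (v3,v0,v4) [+-+] → (0.155743, 0.1953, 0)–(-0.04458, 0.1953, 0)  len=0.2003
  (v3,v4,v2) [++-] → (-0.04458, 0.1953, 2.90553)–(0.155743, 0.1953, 2.82046)  len=0.2176
  (v4,v0,v5) [+-+] → (-0.04458, 0.1953, 0)–(-0.405557, 0.1953, 0)  len=0.3610
  (v4,v5,v2) [++-] → (-0.405557, 0.1953, 2.47595)–(-0.04458, 0.1953, 2.90553)  len=0.5611
  (v5,v0,v6) [+--] → (-0.405557, 0.1953, 0)–(-1.7028, 0.1953, 0)  len=1.2972
  (v5,v6,v2) [+--] → (-1.7028, 0.1953, 0)–(-0.405557, 0.1953, 2.47595)  len=2.7952

Chained into 1 loop(s):
  loop 1: 8 segments, perimeter = 10.3354
Total perimeter = 10.335


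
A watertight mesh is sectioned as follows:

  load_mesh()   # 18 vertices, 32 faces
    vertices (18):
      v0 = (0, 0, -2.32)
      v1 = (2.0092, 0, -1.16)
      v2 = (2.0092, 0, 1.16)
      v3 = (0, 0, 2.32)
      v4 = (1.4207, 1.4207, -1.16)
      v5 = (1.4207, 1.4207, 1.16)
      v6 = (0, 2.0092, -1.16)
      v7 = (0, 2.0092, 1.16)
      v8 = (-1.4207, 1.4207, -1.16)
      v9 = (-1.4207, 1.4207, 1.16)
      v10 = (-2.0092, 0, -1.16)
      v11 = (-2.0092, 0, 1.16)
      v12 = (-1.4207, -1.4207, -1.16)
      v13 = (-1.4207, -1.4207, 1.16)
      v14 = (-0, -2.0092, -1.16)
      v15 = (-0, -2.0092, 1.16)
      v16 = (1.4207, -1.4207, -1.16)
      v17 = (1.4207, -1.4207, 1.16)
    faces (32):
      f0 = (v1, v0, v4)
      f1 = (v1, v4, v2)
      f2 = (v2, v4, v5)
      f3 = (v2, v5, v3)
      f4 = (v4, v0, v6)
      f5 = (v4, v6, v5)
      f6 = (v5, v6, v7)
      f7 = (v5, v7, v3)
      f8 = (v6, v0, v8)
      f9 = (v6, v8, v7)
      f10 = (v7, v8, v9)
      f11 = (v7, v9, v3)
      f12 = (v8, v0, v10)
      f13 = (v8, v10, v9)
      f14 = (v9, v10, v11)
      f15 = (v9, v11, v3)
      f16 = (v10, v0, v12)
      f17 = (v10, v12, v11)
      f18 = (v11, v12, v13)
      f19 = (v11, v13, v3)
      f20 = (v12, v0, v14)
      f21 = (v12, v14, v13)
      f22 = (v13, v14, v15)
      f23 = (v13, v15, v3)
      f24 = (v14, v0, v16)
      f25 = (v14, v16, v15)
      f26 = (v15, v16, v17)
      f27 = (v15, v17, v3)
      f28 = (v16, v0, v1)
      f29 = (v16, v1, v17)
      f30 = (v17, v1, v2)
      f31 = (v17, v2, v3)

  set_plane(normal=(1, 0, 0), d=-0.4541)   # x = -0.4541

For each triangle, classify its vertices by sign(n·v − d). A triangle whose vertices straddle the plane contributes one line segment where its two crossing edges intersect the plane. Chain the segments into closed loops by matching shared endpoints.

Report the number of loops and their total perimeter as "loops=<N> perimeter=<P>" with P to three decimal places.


Straddling triangles (12 of 32):
  (v6,v0,v8) [++-] → (-0.4541, 0.4541, -1.94923)–(-0.4541, 1.8211, -1.16)  len=1.5785
  (v6,v8,v7) [+-+] → (-0.4541, 1.8211, -1.16)–(-0.4541, 1.8211, 0.418456)  len=1.5785
  (v7,v8,v9) [+--] → (-0.4541, 1.8211, 0.418456)–(-0.4541, 1.8211, 1.16)  len=0.7415
  (v7,v9,v3) [+-+] → (-0.4541, 1.8211, 1.16)–(-0.4541, 0.4541, 1.94923)  len=1.5785
  (v8,v0,v10) [-+-] → (-0.4541, 0.4541, -1.94923)–(-0.4541, 0, -2.05783)  len=0.4669
  (v9,v11,v3) [--+] → (-0.4541, 0, 2.05783)–(-0.4541, 0.4541, 1.94923)  len=0.4669
  (v10,v0,v12) [-+-] → (-0.4541, 0, -2.05783)–(-0.4541, -0.4541, -1.94923)  len=0.4669
  (v11,v13,v3) [--+] → (-0.4541, -0.4541, 1.94923)–(-0.4541, 0, 2.05783)  len=0.4669
  (v12,v0,v14) [-++] → (-0.4541, -0.4541, -1.94923)–(-0.4541, -1.8211, -1.16)  len=1.5785
  (v12,v14,v13) [-+-] → (-0.4541, -1.8211, -1.16)–(-0.4541, -1.8211, -0.418456)  len=0.7415
  (v13,v14,v15) [-++] → (-0.4541, -1.8211, -0.418456)–(-0.4541, -1.8211, 1.16)  len=1.5785
  (v13,v15,v3) [-++] → (-0.4541, -1.8211, 1.16)–(-0.4541, -0.4541, 1.94923)  len=1.5785

Chained into 1 loop(s):
  loop 1: 12 segments, perimeter = 12.8215
Total perimeter = 12.821

loops=1 perimeter=12.821


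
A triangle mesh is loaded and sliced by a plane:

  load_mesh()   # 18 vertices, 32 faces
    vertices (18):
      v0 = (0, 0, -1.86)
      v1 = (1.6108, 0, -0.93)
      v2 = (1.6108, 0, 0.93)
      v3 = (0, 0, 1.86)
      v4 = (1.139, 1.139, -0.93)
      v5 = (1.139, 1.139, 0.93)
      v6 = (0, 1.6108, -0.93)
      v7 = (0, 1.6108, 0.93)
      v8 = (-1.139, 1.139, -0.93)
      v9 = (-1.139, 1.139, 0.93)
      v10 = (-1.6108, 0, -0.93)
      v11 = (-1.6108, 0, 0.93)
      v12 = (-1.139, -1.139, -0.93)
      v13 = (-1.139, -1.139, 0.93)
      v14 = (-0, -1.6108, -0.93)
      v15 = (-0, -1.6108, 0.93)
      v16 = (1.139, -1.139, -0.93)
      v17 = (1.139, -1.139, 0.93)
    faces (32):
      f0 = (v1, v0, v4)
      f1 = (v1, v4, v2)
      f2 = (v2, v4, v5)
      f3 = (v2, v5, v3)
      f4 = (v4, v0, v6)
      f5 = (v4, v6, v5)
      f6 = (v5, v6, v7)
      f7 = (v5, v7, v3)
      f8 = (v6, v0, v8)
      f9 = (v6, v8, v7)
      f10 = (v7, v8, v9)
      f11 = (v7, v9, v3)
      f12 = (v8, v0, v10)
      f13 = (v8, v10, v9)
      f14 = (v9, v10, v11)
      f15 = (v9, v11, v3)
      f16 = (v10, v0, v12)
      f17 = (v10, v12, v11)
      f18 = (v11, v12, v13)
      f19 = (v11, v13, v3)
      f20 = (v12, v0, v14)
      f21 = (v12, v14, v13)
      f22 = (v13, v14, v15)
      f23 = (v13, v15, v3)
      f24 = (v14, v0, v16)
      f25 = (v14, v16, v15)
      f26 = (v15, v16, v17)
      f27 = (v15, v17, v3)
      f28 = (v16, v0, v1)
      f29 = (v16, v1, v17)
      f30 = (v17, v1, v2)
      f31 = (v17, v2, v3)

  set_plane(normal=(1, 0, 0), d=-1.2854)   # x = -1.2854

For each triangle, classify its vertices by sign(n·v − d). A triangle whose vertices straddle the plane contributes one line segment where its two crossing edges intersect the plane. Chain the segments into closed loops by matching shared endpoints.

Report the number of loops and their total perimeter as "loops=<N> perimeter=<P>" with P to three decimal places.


Straddling triangles (8 of 32):
  (v8,v0,v10) [++-] → (-1.2854, 0, -1.11787)–(-1.2854, 0.785567, -0.93)  len=0.8077
  (v8,v10,v9) [+-+] → (-1.2854, 0.785567, -0.93)–(-1.2854, 0.785567, 0.35284)  len=1.2828
  (v9,v10,v11) [+--] → (-1.2854, 0.785567, 0.35284)–(-1.2854, 0.785567, 0.93)  len=0.5772
  (v9,v11,v3) [+-+] → (-1.2854, 0.785567, 0.93)–(-1.2854, 0, 1.11787)  len=0.8077
  (v10,v0,v12) [-++] → (-1.2854, 0, -1.11787)–(-1.2854, -0.785567, -0.93)  len=0.8077
  (v10,v12,v11) [-+-] → (-1.2854, -0.785567, -0.93)–(-1.2854, -0.785567, -0.35284)  len=0.5772
  (v11,v12,v13) [-++] → (-1.2854, -0.785567, -0.35284)–(-1.2854, -0.785567, 0.93)  len=1.2828
  (v11,v13,v3) [-++] → (-1.2854, -0.785567, 0.93)–(-1.2854, 0, 1.11787)  len=0.8077

Chained into 1 loop(s):
  loop 1: 8 segments, perimeter = 6.9509
Total perimeter = 6.951

loops=1 perimeter=6.951
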